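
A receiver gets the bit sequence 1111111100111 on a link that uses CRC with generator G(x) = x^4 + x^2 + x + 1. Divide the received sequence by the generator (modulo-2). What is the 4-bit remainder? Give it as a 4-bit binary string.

0100

Modulo-2 division of 1111111100111 by 10111:
  pos 0: 11111 XOR 10111 = 01000
  pos 1: 10001 XOR 10111 = 00110
  pos 3: 11011 XOR 10111 = 01100
  pos 4: 11000 XOR 10111 = 01111
  pos 5: 11110 XOR 10111 = 01001
  pos 6: 10011 XOR 10111 = 00100
  pos 8: 10011 XOR 10111 = 00100
Remainder = 0100 (nonzero — an error is detected).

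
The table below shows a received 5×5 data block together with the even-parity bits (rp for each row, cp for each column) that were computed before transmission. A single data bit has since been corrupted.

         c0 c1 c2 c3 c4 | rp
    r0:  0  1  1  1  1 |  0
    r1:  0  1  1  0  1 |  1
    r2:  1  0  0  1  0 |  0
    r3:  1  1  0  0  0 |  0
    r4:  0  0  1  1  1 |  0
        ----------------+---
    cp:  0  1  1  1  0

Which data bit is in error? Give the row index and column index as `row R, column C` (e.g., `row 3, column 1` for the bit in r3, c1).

Recompute each row's even parity and compare to rp:
  r0: data parity 0, sent rp 0 → ok
  r1: data parity 1, sent rp 1 → ok
  r2: data parity 0, sent rp 0 → ok
  r3: data parity 0, sent rp 0 → ok
  r4: data parity 1, sent rp 0 → mismatch
Recompute each column's even parity and compare to cp:
  c0: data parity 0, sent cp 0 → ok
  c1: data parity 1, sent cp 1 → ok
  c2: data parity 1, sent cp 1 → ok
  c3: data parity 1, sent cp 1 → ok
  c4: data parity 1, sent cp 0 → mismatch
Exactly one row (r4) and one column (c4) fail → the flipped bit is at their intersection.

row 4, column 4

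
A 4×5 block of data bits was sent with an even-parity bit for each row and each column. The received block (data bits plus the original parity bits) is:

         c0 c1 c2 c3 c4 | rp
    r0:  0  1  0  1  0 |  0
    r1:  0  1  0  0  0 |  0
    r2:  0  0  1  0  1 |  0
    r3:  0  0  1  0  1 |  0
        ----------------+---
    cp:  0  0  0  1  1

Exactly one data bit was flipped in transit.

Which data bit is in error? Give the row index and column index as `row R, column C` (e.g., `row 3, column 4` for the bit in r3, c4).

Recompute each row's even parity and compare to rp:
  r0: data parity 0, sent rp 0 → ok
  r1: data parity 1, sent rp 0 → mismatch
  r2: data parity 0, sent rp 0 → ok
  r3: data parity 0, sent rp 0 → ok
Recompute each column's even parity and compare to cp:
  c0: data parity 0, sent cp 0 → ok
  c1: data parity 0, sent cp 0 → ok
  c2: data parity 0, sent cp 0 → ok
  c3: data parity 1, sent cp 1 → ok
  c4: data parity 0, sent cp 1 → mismatch
Exactly one row (r1) and one column (c4) fail → the flipped bit is at their intersection.

row 1, column 4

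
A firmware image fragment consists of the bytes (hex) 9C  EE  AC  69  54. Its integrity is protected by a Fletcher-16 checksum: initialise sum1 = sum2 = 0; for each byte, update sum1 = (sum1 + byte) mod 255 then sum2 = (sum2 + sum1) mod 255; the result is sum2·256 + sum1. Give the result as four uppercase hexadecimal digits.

Running sums (mod 255):
  after byte 0 (9C): sum1=156, sum2=156
  after byte 1 (EE): sum1=139, sum2=40
  after byte 2 (AC): sum1=56, sum2=96
  after byte 3 (69): sum1=161, sum2=2
  after byte 4 (54): sum1=245, sum2=247
Checksum = sum2·256 + sum1 = 247·256 + 245 = 63477 = 0xF7F5.

F7F5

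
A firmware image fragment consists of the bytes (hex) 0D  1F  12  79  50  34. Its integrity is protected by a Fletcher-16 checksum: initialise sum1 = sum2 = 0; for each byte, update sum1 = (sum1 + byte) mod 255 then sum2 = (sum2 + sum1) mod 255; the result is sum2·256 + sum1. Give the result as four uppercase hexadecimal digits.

733C

Running sums (mod 255):
  after byte 0 (0D): sum1=13, sum2=13
  after byte 1 (1F): sum1=44, sum2=57
  after byte 2 (12): sum1=62, sum2=119
  after byte 3 (79): sum1=183, sum2=47
  after byte 4 (50): sum1=8, sum2=55
  after byte 5 (34): sum1=60, sum2=115
Checksum = sum2·256 + sum1 = 115·256 + 60 = 29500 = 0x733C.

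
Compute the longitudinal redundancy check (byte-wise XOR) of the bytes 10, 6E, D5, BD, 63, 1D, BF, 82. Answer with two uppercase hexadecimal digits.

XOR the bytes together:
  start with 0x10
  0x10 ⊕ 0x6E = 0x7E
  0x7E ⊕ 0xD5 = 0xAB
  0xAB ⊕ 0xBD = 0x16
  0x16 ⊕ 0x63 = 0x75
  0x75 ⊕ 0x1D = 0x68
  0x68 ⊕ 0xBF = 0xD7
  0xD7 ⊕ 0x82 = 0x55

55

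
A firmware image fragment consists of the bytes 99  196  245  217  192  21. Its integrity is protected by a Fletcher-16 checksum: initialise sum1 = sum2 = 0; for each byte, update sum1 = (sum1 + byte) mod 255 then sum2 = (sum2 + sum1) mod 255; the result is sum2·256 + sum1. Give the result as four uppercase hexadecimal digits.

Running sums (mod 255):
  after byte 0 (99): sum1=99, sum2=99
  after byte 1 (196): sum1=40, sum2=139
  after byte 2 (245): sum1=30, sum2=169
  after byte 3 (217): sum1=247, sum2=161
  after byte 4 (192): sum1=184, sum2=90
  after byte 5 (21): sum1=205, sum2=40
Checksum = sum2·256 + sum1 = 40·256 + 205 = 10445 = 0x28CD.

28CD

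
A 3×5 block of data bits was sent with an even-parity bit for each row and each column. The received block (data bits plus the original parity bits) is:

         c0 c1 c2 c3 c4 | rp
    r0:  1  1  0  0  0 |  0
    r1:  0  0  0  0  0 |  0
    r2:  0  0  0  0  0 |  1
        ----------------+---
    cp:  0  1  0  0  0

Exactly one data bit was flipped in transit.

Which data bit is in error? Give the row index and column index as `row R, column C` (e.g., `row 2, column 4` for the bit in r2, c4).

row 2, column 0

Recompute each row's even parity and compare to rp:
  r0: data parity 0, sent rp 0 → ok
  r1: data parity 0, sent rp 0 → ok
  r2: data parity 0, sent rp 1 → mismatch
Recompute each column's even parity and compare to cp:
  c0: data parity 1, sent cp 0 → mismatch
  c1: data parity 1, sent cp 1 → ok
  c2: data parity 0, sent cp 0 → ok
  c3: data parity 0, sent cp 0 → ok
  c4: data parity 0, sent cp 0 → ok
Exactly one row (r2) and one column (c0) fail → the flipped bit is at their intersection.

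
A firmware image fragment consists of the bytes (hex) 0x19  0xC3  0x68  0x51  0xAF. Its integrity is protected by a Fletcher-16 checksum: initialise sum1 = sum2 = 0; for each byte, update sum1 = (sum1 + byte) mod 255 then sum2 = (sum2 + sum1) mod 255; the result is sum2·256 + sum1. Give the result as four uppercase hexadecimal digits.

1846

Running sums (mod 255):
  after byte 0 (0x19): sum1=25, sum2=25
  after byte 1 (0xC3): sum1=220, sum2=245
  after byte 2 (0x68): sum1=69, sum2=59
  after byte 3 (0x51): sum1=150, sum2=209
  after byte 4 (0xAF): sum1=70, sum2=24
Checksum = sum2·256 + sum1 = 24·256 + 70 = 6214 = 0x1846.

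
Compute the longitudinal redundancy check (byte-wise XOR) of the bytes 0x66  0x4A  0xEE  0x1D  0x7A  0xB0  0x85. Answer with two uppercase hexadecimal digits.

90

XOR the bytes together:
  start with 0x66
  0x66 ⊕ 0x4A = 0x2C
  0x2C ⊕ 0xEE = 0xC2
  0xC2 ⊕ 0x1D = 0xDF
  0xDF ⊕ 0x7A = 0xA5
  0xA5 ⊕ 0xB0 = 0x15
  0x15 ⊕ 0x85 = 0x90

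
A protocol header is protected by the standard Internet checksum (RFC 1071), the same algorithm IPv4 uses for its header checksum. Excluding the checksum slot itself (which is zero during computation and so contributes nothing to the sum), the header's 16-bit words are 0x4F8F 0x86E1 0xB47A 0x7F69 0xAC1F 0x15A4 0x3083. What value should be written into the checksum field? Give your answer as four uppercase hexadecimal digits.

0364

One's-complement addition (fold any carry out of bit 15 back into bit 0):
  0x4F8F + 0x86E1 = 0x0D670
  0xD670 + 0xB47A = 0x18AEA → wrap carry → 0x8AEB
  0x8AEB + 0x7F69 = 0x10A54 → wrap carry → 0x0A55
  0x0A55 + 0xAC1F = 0x0B674
  0xB674 + 0x15A4 = 0x0CC18
  0xCC18 + 0x3083 = 0x0FC9B
One's-complement sum = 0xFC9B.
Checksum = ~0xFC9B & 0xFFFF = 0x0364.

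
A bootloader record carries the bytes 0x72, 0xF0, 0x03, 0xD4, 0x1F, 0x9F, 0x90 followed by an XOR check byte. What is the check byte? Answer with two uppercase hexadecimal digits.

45

XOR the bytes together:
  start with 0x72
  0x72 ⊕ 0xF0 = 0x82
  0x82 ⊕ 0x03 = 0x81
  0x81 ⊕ 0xD4 = 0x55
  0x55 ⊕ 0x1F = 0x4A
  0x4A ⊕ 0x9F = 0xD5
  0xD5 ⊕ 0x90 = 0x45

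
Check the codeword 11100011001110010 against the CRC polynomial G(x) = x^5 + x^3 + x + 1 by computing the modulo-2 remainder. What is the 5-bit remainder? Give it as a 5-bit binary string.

Modulo-2 division of 11100011001110010 by 101011:
  pos 0: 111000 XOR 101011 = 010011
  pos 1: 100111 XOR 101011 = 001100
  pos 3: 110010 XOR 101011 = 011001
  pos 4: 110010 XOR 101011 = 011001
  pos 5: 110011 XOR 101011 = 011000
  pos 6: 110001 XOR 101011 = 011010
  pos 7: 110101 XOR 101011 = 011110
  pos 8: 111100 XOR 101011 = 010111
  pos 9: 101110 XOR 101011 = 000101
Remainder = 10110 (nonzero — an error is detected).

10110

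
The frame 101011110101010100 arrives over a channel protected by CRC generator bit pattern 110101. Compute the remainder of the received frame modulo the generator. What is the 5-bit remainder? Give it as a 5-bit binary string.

Modulo-2 division of 101011110101010100 by 110101:
  pos 0: 101011 XOR 110101 = 011110
  pos 1: 111101 XOR 110101 = 001000
  pos 3: 100010 XOR 110101 = 010111
  pos 4: 101111 XOR 110101 = 011010
  pos 5: 110100 XOR 110101 = 000001
  pos 10: 110101 XOR 110101 = 000000
Remainder = 00000 (zero — the frame passes the CRC check).

00000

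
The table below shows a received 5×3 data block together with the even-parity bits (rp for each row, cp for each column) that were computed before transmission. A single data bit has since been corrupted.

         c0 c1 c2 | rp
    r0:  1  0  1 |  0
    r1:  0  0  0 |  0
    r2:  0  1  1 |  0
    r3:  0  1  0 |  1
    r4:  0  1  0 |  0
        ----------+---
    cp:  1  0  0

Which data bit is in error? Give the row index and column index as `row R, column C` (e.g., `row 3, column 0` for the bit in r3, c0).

Recompute each row's even parity and compare to rp:
  r0: data parity 0, sent rp 0 → ok
  r1: data parity 0, sent rp 0 → ok
  r2: data parity 0, sent rp 0 → ok
  r3: data parity 1, sent rp 1 → ok
  r4: data parity 1, sent rp 0 → mismatch
Recompute each column's even parity and compare to cp:
  c0: data parity 1, sent cp 1 → ok
  c1: data parity 1, sent cp 0 → mismatch
  c2: data parity 0, sent cp 0 → ok
Exactly one row (r4) and one column (c1) fail → the flipped bit is at their intersection.

row 4, column 1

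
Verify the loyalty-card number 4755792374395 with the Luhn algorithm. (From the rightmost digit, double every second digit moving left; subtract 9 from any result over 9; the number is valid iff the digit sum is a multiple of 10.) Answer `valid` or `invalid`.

invalid

From the right, keep odd positions and double even positions (subtract 9 from any doubled value over 9):
  doubled (positions 2,4,...): 9 8 6 9 1 5 → sum 38
  kept (positions 1,3,...): 5 3 7 2 7 5 4 → sum 33
Total = 71.
71 mod 10 = 1, so the number is invalid.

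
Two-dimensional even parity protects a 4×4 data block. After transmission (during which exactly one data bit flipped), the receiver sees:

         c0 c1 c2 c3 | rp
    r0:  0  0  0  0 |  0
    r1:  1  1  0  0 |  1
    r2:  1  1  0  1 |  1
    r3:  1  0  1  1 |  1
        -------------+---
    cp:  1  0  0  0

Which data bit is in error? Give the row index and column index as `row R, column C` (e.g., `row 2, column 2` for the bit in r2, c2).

Recompute each row's even parity and compare to rp:
  r0: data parity 0, sent rp 0 → ok
  r1: data parity 0, sent rp 1 → mismatch
  r2: data parity 1, sent rp 1 → ok
  r3: data parity 1, sent rp 1 → ok
Recompute each column's even parity and compare to cp:
  c0: data parity 1, sent cp 1 → ok
  c1: data parity 0, sent cp 0 → ok
  c2: data parity 1, sent cp 0 → mismatch
  c3: data parity 0, sent cp 0 → ok
Exactly one row (r1) and one column (c2) fail → the flipped bit is at their intersection.

row 1, column 2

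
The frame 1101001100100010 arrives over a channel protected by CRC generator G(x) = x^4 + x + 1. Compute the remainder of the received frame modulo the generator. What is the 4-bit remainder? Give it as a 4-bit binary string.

1100

Modulo-2 division of 1101001100100010 by 10011:
  pos 0: 11010 XOR 10011 = 01001
  pos 1: 10010 XOR 10011 = 00001
  pos 5: 11100 XOR 10011 = 01111
  pos 6: 11111 XOR 10011 = 01100
  pos 7: 11000 XOR 10011 = 01011
  pos 8: 10110 XOR 10011 = 00101
  pos 10: 10101 XOR 10011 = 00110
Remainder = 1100 (nonzero — an error is detected).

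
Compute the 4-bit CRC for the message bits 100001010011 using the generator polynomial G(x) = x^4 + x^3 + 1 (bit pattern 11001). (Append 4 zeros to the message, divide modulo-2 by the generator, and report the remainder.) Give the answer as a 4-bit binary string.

0111

Append 4 zeros: 1000010100110000. Divide by 11001 (XOR where the leading bit is 1):
  pos 0: 10000 XOR 11001 = 01001
  pos 1: 10011 XOR 11001 = 01010
  pos 2: 10100 XOR 11001 = 01101
  pos 3: 11011 XOR 11001 = 00010
  pos 6: 10001 XOR 11001 = 01000
  pos 7: 10001 XOR 11001 = 01000
  pos 8: 10000 XOR 11001 = 01001
  pos 9: 10010 XOR 11001 = 01011
  pos 10: 10110 XOR 11001 = 01111
  pos 11: 11110 XOR 11001 = 00111
Remainder (last 4 bits) = 0111. This is the CRC / FCS.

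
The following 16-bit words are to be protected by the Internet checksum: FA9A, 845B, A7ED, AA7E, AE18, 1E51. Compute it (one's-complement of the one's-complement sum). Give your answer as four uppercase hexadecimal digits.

6233

One's-complement addition (fold any carry out of bit 15 back into bit 0):
  0xFA9A + 0x845B = 0x17EF5 → wrap carry → 0x7EF6
  0x7EF6 + 0xA7ED = 0x126E3 → wrap carry → 0x26E4
  0x26E4 + 0xAA7E = 0x0D162
  0xD162 + 0xAE18 = 0x17F7A → wrap carry → 0x7F7B
  0x7F7B + 0x1E51 = 0x09DCC
One's-complement sum = 0x9DCC.
Checksum = ~0x9DCC & 0xFFFF = 0x6233.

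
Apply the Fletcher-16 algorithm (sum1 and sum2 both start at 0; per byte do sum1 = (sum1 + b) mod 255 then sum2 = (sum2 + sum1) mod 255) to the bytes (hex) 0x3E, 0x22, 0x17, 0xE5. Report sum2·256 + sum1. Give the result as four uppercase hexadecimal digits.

735D

Running sums (mod 255):
  after byte 0 (0x3E): sum1=62, sum2=62
  after byte 1 (0x22): sum1=96, sum2=158
  after byte 2 (0x17): sum1=119, sum2=22
  after byte 3 (0xE5): sum1=93, sum2=115
Checksum = sum2·256 + sum1 = 115·256 + 93 = 29533 = 0x735D.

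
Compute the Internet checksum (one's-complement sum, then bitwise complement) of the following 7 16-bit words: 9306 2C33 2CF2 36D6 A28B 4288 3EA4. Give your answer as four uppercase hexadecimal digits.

One's-complement addition (fold any carry out of bit 15 back into bit 0):
  0x9306 + 0x2C33 = 0x0BF39
  0xBF39 + 0x2CF2 = 0x0EC2B
  0xEC2B + 0x36D6 = 0x12301 → wrap carry → 0x2302
  0x2302 + 0xA28B = 0x0C58D
  0xC58D + 0x4288 = 0x10815 → wrap carry → 0x0816
  0x0816 + 0x3EA4 = 0x046BA
One's-complement sum = 0x46BA.
Checksum = ~0x46BA & 0xFFFF = 0xB945.

B945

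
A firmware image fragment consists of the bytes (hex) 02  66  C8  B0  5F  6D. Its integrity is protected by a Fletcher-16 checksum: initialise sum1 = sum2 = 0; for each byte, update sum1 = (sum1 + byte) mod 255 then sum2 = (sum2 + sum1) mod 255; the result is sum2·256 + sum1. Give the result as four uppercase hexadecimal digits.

Running sums (mod 255):
  after byte 0 (02): sum1=2, sum2=2
  after byte 1 (66): sum1=104, sum2=106
  after byte 2 (C8): sum1=49, sum2=155
  after byte 3 (B0): sum1=225, sum2=125
  after byte 4 (5F): sum1=65, sum2=190
  after byte 5 (6D): sum1=174, sum2=109
Checksum = sum2·256 + sum1 = 109·256 + 174 = 28078 = 0x6DAE.

6DAE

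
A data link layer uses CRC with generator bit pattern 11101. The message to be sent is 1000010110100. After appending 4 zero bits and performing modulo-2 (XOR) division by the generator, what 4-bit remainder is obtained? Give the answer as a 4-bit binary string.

Append 4 zeros: 10000101101000000. Divide by 11101 (XOR where the leading bit is 1):
  pos 0: 10000 XOR 11101 = 01101
  pos 1: 11011 XOR 11101 = 00110
  pos 3: 11001 XOR 11101 = 00100
  pos 5: 10010 XOR 11101 = 01111
  pos 6: 11111 XOR 11101 = 00010
  pos 9: 10000 XOR 11101 = 01101
  pos 10: 11010 XOR 11101 = 00111
  pos 12: 11100 XOR 11101 = 00001
Remainder (last 4 bits) = 0001. This is the CRC / FCS.

0001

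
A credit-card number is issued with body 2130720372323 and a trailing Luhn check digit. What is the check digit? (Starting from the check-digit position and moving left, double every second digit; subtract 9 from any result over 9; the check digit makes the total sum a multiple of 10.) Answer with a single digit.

Partial digits right→left: 3 2 3 2 7 3 0 2 7 0 3 1 2
Double every second digit counting from the check-digit position (so the 1st, 3rd, 5th, ... of the partial from the right).
  doubled (with −9 where >9): 6 6 5 0 5 6 4 → sum 32
  kept as-is: 2 2 3 2 0 1 → sum 10
Total = 32 + 10 = 42.
Check digit = (10 − (42 mod 10)) mod 10 = 8.

8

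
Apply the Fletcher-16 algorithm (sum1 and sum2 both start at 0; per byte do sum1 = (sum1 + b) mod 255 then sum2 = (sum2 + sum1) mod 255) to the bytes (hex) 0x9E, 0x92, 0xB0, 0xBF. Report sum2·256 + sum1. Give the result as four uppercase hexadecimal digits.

53A1

Running sums (mod 255):
  after byte 0 (0x9E): sum1=158, sum2=158
  after byte 1 (0x92): sum1=49, sum2=207
  after byte 2 (0xB0): sum1=225, sum2=177
  after byte 3 (0xBF): sum1=161, sum2=83
Checksum = sum2·256 + sum1 = 83·256 + 161 = 21409 = 0x53A1.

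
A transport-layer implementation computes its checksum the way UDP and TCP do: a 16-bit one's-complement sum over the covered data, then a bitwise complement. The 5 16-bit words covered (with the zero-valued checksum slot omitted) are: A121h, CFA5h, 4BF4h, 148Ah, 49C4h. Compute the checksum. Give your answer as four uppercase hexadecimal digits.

One's-complement addition (fold any carry out of bit 15 back into bit 0):
  0xA121 + 0xCFA5 = 0x170C6 → wrap carry → 0x70C7
  0x70C7 + 0x4BF4 = 0x0BCBB
  0xBCBB + 0x148A = 0x0D145
  0xD145 + 0x49C4 = 0x11B09 → wrap carry → 0x1B0A
One's-complement sum = 0x1B0A.
Checksum = ~0x1B0A & 0xFFFF = 0xE4F5.

E4F5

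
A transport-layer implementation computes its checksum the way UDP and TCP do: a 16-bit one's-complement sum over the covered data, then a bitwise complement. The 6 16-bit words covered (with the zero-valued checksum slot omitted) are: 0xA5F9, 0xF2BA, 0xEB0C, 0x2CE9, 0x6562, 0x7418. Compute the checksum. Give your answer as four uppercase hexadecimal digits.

One's-complement addition (fold any carry out of bit 15 back into bit 0):
  0xA5F9 + 0xF2BA = 0x198B3 → wrap carry → 0x98B4
  0x98B4 + 0xEB0C = 0x183C0 → wrap carry → 0x83C1
  0x83C1 + 0x2CE9 = 0x0B0AA
  0xB0AA + 0x6562 = 0x1160C → wrap carry → 0x160D
  0x160D + 0x7418 = 0x08A25
One's-complement sum = 0x8A25.
Checksum = ~0x8A25 & 0xFFFF = 0x75DA.

75DA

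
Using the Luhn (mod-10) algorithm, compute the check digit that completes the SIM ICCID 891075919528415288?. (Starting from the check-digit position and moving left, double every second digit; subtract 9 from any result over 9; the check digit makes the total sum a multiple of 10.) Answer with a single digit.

Partial digits right→left: 8 8 2 5 1 4 8 2 5 9 1 9 5 7 0 1 9 8
Double every second digit counting from the check-digit position (so the 1st, 3rd, 5th, ... of the partial from the right).
  doubled (with −9 where >9): 7 4 2 7 1 2 1 0 9 → sum 33
  kept as-is: 8 5 4 2 9 9 7 1 8 → sum 53
Total = 33 + 53 = 86.
Check digit = (10 − (86 mod 10)) mod 10 = 4.

4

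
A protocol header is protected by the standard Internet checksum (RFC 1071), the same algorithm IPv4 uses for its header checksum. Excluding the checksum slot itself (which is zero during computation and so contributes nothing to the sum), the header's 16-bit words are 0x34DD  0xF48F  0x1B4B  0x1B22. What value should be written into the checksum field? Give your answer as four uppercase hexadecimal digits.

One's-complement addition (fold any carry out of bit 15 back into bit 0):
  0x34DD + 0xF48F = 0x1296C → wrap carry → 0x296D
  0x296D + 0x1B4B = 0x044B8
  0x44B8 + 0x1B22 = 0x05FDA
One's-complement sum = 0x5FDA.
Checksum = ~0x5FDA & 0xFFFF = 0xA025.

A025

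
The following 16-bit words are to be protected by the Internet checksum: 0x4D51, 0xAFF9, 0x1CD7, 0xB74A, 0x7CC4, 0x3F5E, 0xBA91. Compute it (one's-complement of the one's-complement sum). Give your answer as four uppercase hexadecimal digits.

One's-complement addition (fold any carry out of bit 15 back into bit 0):
  0x4D51 + 0xAFF9 = 0x0FD4A
  0xFD4A + 0x1CD7 = 0x11A21 → wrap carry → 0x1A22
  0x1A22 + 0xB74A = 0x0D16C
  0xD16C + 0x7CC4 = 0x14E30 → wrap carry → 0x4E31
  0x4E31 + 0x3F5E = 0x08D8F
  0x8D8F + 0xBA91 = 0x14820 → wrap carry → 0x4821
One's-complement sum = 0x4821.
Checksum = ~0x4821 & 0xFFFF = 0xB7DE.

B7DE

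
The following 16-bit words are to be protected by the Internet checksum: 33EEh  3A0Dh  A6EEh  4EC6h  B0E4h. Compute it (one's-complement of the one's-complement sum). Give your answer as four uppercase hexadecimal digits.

One's-complement addition (fold any carry out of bit 15 back into bit 0):
  0x33EE + 0x3A0D = 0x06DFB
  0x6DFB + 0xA6EE = 0x114E9 → wrap carry → 0x14EA
  0x14EA + 0x4EC6 = 0x063B0
  0x63B0 + 0xB0E4 = 0x11494 → wrap carry → 0x1495
One's-complement sum = 0x1495.
Checksum = ~0x1495 & 0xFFFF = 0xEB6A.

EB6A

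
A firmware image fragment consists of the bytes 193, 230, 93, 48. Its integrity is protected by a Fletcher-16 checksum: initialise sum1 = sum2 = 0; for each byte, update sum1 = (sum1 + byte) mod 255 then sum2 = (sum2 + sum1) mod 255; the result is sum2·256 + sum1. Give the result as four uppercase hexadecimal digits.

Running sums (mod 255):
  after byte 0 (193): sum1=193, sum2=193
  after byte 1 (230): sum1=168, sum2=106
  after byte 2 (93): sum1=6, sum2=112
  after byte 3 (48): sum1=54, sum2=166
Checksum = sum2·256 + sum1 = 166·256 + 54 = 42550 = 0xA636.

A636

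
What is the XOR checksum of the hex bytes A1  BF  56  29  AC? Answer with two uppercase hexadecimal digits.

CD

XOR the bytes together:
  start with 0xA1
  0xA1 ⊕ 0xBF = 0x1E
  0x1E ⊕ 0x56 = 0x48
  0x48 ⊕ 0x29 = 0x61
  0x61 ⊕ 0xAC = 0xCD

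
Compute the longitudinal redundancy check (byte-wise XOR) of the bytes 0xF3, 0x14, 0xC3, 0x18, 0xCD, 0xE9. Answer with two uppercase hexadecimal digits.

XOR the bytes together:
  start with 0xF3
  0xF3 ⊕ 0x14 = 0xE7
  0xE7 ⊕ 0xC3 = 0x24
  0x24 ⊕ 0x18 = 0x3C
  0x3C ⊕ 0xCD = 0xF1
  0xF1 ⊕ 0xE9 = 0x18

18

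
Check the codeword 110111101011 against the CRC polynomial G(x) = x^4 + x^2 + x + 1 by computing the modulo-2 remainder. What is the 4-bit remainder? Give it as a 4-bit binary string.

0010

Modulo-2 division of 110111101011 by 10111:
  pos 0: 11011 XOR 10111 = 01100
  pos 1: 11001 XOR 10111 = 01110
  pos 2: 11101 XOR 10111 = 01010
  pos 3: 10100 XOR 10111 = 00011
  pos 6: 11101 XOR 10111 = 01010
  pos 7: 10101 XOR 10111 = 00010
Remainder = 0010 (nonzero — an error is detected).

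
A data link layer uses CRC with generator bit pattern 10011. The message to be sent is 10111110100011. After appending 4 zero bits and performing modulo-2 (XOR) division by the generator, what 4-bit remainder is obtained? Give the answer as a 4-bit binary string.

1111

Append 4 zeros: 101111101000110000. Divide by 10011 (XOR where the leading bit is 1):
  pos 0: 10111 XOR 10011 = 00100
  pos 2: 10011 XOR 10011 = 00000
  pos 8: 10001 XOR 10011 = 00010
  pos 11: 10100 XOR 10011 = 00111
  pos 13: 11100 XOR 10011 = 01111
Remainder (last 4 bits) = 1111. This is the CRC / FCS.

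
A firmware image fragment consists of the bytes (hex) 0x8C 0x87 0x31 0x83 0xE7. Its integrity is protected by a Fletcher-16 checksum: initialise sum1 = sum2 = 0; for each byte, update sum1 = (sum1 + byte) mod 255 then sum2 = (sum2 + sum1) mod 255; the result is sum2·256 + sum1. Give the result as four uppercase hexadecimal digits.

5FB0

Running sums (mod 255):
  after byte 0 (0x8C): sum1=140, sum2=140
  after byte 1 (0x87): sum1=20, sum2=160
  after byte 2 (0x31): sum1=69, sum2=229
  after byte 3 (0x83): sum1=200, sum2=174
  after byte 4 (0xE7): sum1=176, sum2=95
Checksum = sum2·256 + sum1 = 95·256 + 176 = 24496 = 0x5FB0.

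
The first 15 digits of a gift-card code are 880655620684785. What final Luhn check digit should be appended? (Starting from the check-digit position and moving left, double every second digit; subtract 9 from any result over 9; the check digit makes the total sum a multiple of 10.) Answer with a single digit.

7

Partial digits right→left: 5 8 7 4 8 6 0 2 6 5 5 6 0 8 8
Double every second digit counting from the check-digit position (so the 1st, 3rd, 5th, ... of the partial from the right).
  doubled (with −9 where >9): 1 5 7 0 3 1 0 7 → sum 24
  kept as-is: 8 4 6 2 5 6 8 → sum 39
Total = 24 + 39 = 63.
Check digit = (10 − (63 mod 10)) mod 10 = 7.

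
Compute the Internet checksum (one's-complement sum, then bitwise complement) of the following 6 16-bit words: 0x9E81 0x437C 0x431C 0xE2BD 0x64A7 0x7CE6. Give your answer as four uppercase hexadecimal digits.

One's-complement addition (fold any carry out of bit 15 back into bit 0):
  0x9E81 + 0x437C = 0x0E1FD
  0xE1FD + 0x431C = 0x12519 → wrap carry → 0x251A
  0x251A + 0xE2BD = 0x107D7 → wrap carry → 0x07D8
  0x07D8 + 0x64A7 = 0x06C7F
  0x6C7F + 0x7CE6 = 0x0E965
One's-complement sum = 0xE965.
Checksum = ~0xE965 & 0xFFFF = 0x169A.

169A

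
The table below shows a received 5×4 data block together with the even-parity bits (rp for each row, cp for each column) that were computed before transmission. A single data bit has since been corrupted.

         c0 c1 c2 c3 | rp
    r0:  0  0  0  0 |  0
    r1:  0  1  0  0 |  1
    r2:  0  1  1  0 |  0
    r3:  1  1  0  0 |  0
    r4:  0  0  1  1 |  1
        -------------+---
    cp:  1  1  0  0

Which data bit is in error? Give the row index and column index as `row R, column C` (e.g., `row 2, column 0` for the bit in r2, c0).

row 4, column 3

Recompute each row's even parity and compare to rp:
  r0: data parity 0, sent rp 0 → ok
  r1: data parity 1, sent rp 1 → ok
  r2: data parity 0, sent rp 0 → ok
  r3: data parity 0, sent rp 0 → ok
  r4: data parity 0, sent rp 1 → mismatch
Recompute each column's even parity and compare to cp:
  c0: data parity 1, sent cp 1 → ok
  c1: data parity 1, sent cp 1 → ok
  c2: data parity 0, sent cp 0 → ok
  c3: data parity 1, sent cp 0 → mismatch
Exactly one row (r4) and one column (c3) fail → the flipped bit is at their intersection.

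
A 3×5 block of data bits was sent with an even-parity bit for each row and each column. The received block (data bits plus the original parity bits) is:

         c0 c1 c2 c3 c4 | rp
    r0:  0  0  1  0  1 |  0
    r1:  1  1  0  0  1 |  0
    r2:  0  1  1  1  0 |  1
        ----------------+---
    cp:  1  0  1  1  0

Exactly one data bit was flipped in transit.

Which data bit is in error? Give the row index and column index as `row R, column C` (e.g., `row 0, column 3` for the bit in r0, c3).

Recompute each row's even parity and compare to rp:
  r0: data parity 0, sent rp 0 → ok
  r1: data parity 1, sent rp 0 → mismatch
  r2: data parity 1, sent rp 1 → ok
Recompute each column's even parity and compare to cp:
  c0: data parity 1, sent cp 1 → ok
  c1: data parity 0, sent cp 0 → ok
  c2: data parity 0, sent cp 1 → mismatch
  c3: data parity 1, sent cp 1 → ok
  c4: data parity 0, sent cp 0 → ok
Exactly one row (r1) and one column (c2) fail → the flipped bit is at their intersection.

row 1, column 2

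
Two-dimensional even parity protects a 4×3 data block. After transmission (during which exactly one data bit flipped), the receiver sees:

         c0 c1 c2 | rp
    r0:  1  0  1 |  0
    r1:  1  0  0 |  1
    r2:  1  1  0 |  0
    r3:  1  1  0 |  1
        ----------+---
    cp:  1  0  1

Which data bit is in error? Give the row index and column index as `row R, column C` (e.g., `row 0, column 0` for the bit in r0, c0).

Recompute each row's even parity and compare to rp:
  r0: data parity 0, sent rp 0 → ok
  r1: data parity 1, sent rp 1 → ok
  r2: data parity 0, sent rp 0 → ok
  r3: data parity 0, sent rp 1 → mismatch
Recompute each column's even parity and compare to cp:
  c0: data parity 0, sent cp 1 → mismatch
  c1: data parity 0, sent cp 0 → ok
  c2: data parity 1, sent cp 1 → ok
Exactly one row (r3) and one column (c0) fail → the flipped bit is at their intersection.

row 3, column 0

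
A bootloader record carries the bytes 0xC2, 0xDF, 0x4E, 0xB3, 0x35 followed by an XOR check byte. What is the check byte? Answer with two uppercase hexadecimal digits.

XOR the bytes together:
  start with 0xC2
  0xC2 ⊕ 0xDF = 0x1D
  0x1D ⊕ 0x4E = 0x53
  0x53 ⊕ 0xB3 = 0xE0
  0xE0 ⊕ 0x35 = 0xD5

D5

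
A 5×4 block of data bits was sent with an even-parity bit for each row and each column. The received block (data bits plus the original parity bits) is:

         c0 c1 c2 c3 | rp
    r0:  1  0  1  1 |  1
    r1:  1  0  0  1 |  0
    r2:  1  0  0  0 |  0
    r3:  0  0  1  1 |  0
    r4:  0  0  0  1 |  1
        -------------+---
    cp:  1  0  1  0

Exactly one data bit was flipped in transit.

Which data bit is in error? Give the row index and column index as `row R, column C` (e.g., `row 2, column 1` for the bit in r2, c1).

row 2, column 2

Recompute each row's even parity and compare to rp:
  r0: data parity 1, sent rp 1 → ok
  r1: data parity 0, sent rp 0 → ok
  r2: data parity 1, sent rp 0 → mismatch
  r3: data parity 0, sent rp 0 → ok
  r4: data parity 1, sent rp 1 → ok
Recompute each column's even parity and compare to cp:
  c0: data parity 1, sent cp 1 → ok
  c1: data parity 0, sent cp 0 → ok
  c2: data parity 0, sent cp 1 → mismatch
  c3: data parity 0, sent cp 0 → ok
Exactly one row (r2) and one column (c2) fail → the flipped bit is at their intersection.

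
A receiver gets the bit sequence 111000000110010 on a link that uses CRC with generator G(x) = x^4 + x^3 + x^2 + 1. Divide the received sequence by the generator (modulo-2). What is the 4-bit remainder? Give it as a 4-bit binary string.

0000

Modulo-2 division of 111000000110010 by 11101:
  pos 0: 11100 XOR 11101 = 00001
  pos 4: 10000 XOR 11101 = 01101
  pos 5: 11011 XOR 11101 = 00110
  pos 7: 11010 XOR 11101 = 00111
  pos 9: 11101 XOR 11101 = 00000
Remainder = 0000 (zero — the frame passes the CRC check).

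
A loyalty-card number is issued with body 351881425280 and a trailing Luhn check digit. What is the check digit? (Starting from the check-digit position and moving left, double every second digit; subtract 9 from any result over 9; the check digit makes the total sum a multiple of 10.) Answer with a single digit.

3

Partial digits right→left: 0 8 2 5 2 4 1 8 8 1 5 3
Double every second digit counting from the check-digit position (so the 1st, 3rd, 5th, ... of the partial from the right).
  doubled (with −9 where >9): 0 4 4 2 7 1 → sum 18
  kept as-is: 8 5 4 8 1 3 → sum 29
Total = 18 + 29 = 47.
Check digit = (10 − (47 mod 10)) mod 10 = 3.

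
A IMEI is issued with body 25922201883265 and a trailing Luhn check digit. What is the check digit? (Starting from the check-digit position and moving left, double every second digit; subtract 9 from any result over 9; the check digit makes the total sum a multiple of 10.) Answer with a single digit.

7

Partial digits right→left: 5 6 2 3 8 8 1 0 2 2 2 9 5 2
Double every second digit counting from the check-digit position (so the 1st, 3rd, 5th, ... of the partial from the right).
  doubled (with −9 where >9): 1 4 7 2 4 4 1 → sum 23
  kept as-is: 6 3 8 0 2 9 2 → sum 30
Total = 23 + 30 = 53.
Check digit = (10 − (53 mod 10)) mod 10 = 7.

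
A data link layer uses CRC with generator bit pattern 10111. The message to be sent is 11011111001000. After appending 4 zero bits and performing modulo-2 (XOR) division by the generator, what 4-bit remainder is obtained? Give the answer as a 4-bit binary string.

Append 4 zeros: 110111110010000000. Divide by 10111 (XOR where the leading bit is 1):
  pos 0: 11011 XOR 10111 = 01100
  pos 1: 11001 XOR 10111 = 01110
  pos 2: 11101 XOR 10111 = 01010
  pos 3: 10101 XOR 10111 = 00010
  pos 6: 10001 XOR 10111 = 00110
  pos 8: 11000 XOR 10111 = 01111
  pos 9: 11110 XOR 10111 = 01001
  pos 10: 10010 XOR 10111 = 00101
  pos 12: 10100 XOR 10111 = 00011
Remainder (last 4 bits) = 0110. This is the CRC / FCS.

0110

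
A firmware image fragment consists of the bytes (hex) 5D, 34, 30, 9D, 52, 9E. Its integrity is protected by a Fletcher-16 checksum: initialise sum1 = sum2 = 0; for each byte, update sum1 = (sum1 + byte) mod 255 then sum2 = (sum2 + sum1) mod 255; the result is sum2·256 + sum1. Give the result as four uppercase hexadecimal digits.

1250

Running sums (mod 255):
  after byte 0 (5D): sum1=93, sum2=93
  after byte 1 (34): sum1=145, sum2=238
  after byte 2 (30): sum1=193, sum2=176
  after byte 3 (9D): sum1=95, sum2=16
  after byte 4 (52): sum1=177, sum2=193
  after byte 5 (9E): sum1=80, sum2=18
Checksum = sum2·256 + sum1 = 18·256 + 80 = 4688 = 0x1250.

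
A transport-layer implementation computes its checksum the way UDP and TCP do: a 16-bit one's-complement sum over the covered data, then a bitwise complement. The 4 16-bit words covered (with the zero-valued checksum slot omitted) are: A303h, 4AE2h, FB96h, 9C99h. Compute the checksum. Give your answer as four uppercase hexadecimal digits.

79E9

One's-complement addition (fold any carry out of bit 15 back into bit 0):
  0xA303 + 0x4AE2 = 0x0EDE5
  0xEDE5 + 0xFB96 = 0x1E97B → wrap carry → 0xE97C
  0xE97C + 0x9C99 = 0x18615 → wrap carry → 0x8616
One's-complement sum = 0x8616.
Checksum = ~0x8616 & 0xFFFF = 0x79E9.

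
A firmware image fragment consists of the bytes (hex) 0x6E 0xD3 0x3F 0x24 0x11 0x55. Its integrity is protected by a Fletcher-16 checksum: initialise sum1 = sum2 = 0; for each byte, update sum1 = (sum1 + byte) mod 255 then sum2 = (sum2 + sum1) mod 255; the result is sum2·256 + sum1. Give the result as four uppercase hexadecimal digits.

Running sums (mod 255):
  after byte 0 (0x6E): sum1=110, sum2=110
  after byte 1 (0xD3): sum1=66, sum2=176
  after byte 2 (0x3F): sum1=129, sum2=50
  after byte 3 (0x24): sum1=165, sum2=215
  after byte 4 (0x11): sum1=182, sum2=142
  after byte 5 (0x55): sum1=12, sum2=154
Checksum = sum2·256 + sum1 = 154·256 + 12 = 39436 = 0x9A0C.

9A0C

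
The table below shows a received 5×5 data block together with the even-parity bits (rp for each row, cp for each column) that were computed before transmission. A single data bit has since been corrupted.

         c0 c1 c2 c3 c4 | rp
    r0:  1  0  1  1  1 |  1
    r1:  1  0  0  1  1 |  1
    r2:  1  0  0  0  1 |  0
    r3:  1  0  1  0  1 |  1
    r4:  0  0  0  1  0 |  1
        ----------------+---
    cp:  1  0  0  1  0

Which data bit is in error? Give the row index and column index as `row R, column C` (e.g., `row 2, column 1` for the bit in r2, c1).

Recompute each row's even parity and compare to rp:
  r0: data parity 0, sent rp 1 → mismatch
  r1: data parity 1, sent rp 1 → ok
  r2: data parity 0, sent rp 0 → ok
  r3: data parity 1, sent rp 1 → ok
  r4: data parity 1, sent rp 1 → ok
Recompute each column's even parity and compare to cp:
  c0: data parity 0, sent cp 1 → mismatch
  c1: data parity 0, sent cp 0 → ok
  c2: data parity 0, sent cp 0 → ok
  c3: data parity 1, sent cp 1 → ok
  c4: data parity 0, sent cp 0 → ok
Exactly one row (r0) and one column (c0) fail → the flipped bit is at their intersection.

row 0, column 0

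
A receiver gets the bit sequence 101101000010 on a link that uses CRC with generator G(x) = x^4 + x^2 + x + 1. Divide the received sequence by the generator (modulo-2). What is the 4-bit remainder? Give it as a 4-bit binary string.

Modulo-2 division of 101101000010 by 10111:
  pos 0: 10110 XOR 10111 = 00001
  pos 4: 11000 XOR 10111 = 01111
  pos 5: 11110 XOR 10111 = 01001
  pos 6: 10011 XOR 10111 = 00100
Remainder = 1000 (nonzero — an error is detected).

1000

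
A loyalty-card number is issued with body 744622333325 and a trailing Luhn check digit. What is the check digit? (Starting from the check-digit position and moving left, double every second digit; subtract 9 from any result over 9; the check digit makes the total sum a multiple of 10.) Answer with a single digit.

1

Partial digits right→left: 5 2 3 3 3 3 2 2 6 4 4 7
Double every second digit counting from the check-digit position (so the 1st, 3rd, 5th, ... of the partial from the right).
  doubled (with −9 where >9): 1 6 6 4 3 8 → sum 28
  kept as-is: 2 3 3 2 4 7 → sum 21
Total = 28 + 21 = 49.
Check digit = (10 − (49 mod 10)) mod 10 = 1.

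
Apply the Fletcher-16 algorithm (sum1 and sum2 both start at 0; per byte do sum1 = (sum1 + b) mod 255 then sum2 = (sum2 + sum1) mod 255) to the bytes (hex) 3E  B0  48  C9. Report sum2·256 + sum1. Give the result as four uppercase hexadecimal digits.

6501

Running sums (mod 255):
  after byte 0 (3E): sum1=62, sum2=62
  after byte 1 (B0): sum1=238, sum2=45
  after byte 2 (48): sum1=55, sum2=100
  after byte 3 (C9): sum1=1, sum2=101
Checksum = sum2·256 + sum1 = 101·256 + 1 = 25857 = 0x6501.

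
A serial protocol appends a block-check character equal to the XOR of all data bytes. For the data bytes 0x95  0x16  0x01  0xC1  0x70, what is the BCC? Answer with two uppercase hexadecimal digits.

XOR the bytes together:
  start with 0x95
  0x95 ⊕ 0x16 = 0x83
  0x83 ⊕ 0x01 = 0x82
  0x82 ⊕ 0xC1 = 0x43
  0x43 ⊕ 0x70 = 0x33

33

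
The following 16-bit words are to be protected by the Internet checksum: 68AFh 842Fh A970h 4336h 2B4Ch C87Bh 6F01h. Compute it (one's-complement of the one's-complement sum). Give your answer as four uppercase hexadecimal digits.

One's-complement addition (fold any carry out of bit 15 back into bit 0):
  0x68AF + 0x842F = 0x0ECDE
  0xECDE + 0xA970 = 0x1964E → wrap carry → 0x964F
  0x964F + 0x4336 = 0x0D985
  0xD985 + 0x2B4C = 0x104D1 → wrap carry → 0x04D2
  0x04D2 + 0xC87B = 0x0CD4D
  0xCD4D + 0x6F01 = 0x13C4E → wrap carry → 0x3C4F
One's-complement sum = 0x3C4F.
Checksum = ~0x3C4F & 0xFFFF = 0xC3B0.

C3B0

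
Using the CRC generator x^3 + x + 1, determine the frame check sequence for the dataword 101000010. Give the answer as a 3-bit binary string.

100

Append 3 zeros: 101000010000. Divide by 1011 (XOR where the leading bit is 1):
  pos 0: 1010 XOR 1011 = 0001
  pos 3: 1000 XOR 1011 = 0011
  pos 5: 1110 XOR 1011 = 0101
  pos 6: 1010 XOR 1011 = 0001
Remainder (last 3 bits) = 100. This is the CRC / FCS.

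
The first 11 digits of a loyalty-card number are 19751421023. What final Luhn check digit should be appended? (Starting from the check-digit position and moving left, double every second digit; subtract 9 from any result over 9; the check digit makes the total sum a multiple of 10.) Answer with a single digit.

0

Partial digits right→left: 3 2 0 1 2 4 1 5 7 9 1
Double every second digit counting from the check-digit position (so the 1st, 3rd, 5th, ... of the partial from the right).
  doubled (with −9 where >9): 6 0 4 2 5 2 → sum 19
  kept as-is: 2 1 4 5 9 → sum 21
Total = 19 + 21 = 40.
Check digit = (10 − (40 mod 10)) mod 10 = 0.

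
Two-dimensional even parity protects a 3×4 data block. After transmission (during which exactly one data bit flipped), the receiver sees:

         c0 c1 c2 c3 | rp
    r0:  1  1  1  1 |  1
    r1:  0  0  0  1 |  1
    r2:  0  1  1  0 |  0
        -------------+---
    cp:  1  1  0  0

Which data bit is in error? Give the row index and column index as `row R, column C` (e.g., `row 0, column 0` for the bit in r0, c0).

Recompute each row's even parity and compare to rp:
  r0: data parity 0, sent rp 1 → mismatch
  r1: data parity 1, sent rp 1 → ok
  r2: data parity 0, sent rp 0 → ok
Recompute each column's even parity and compare to cp:
  c0: data parity 1, sent cp 1 → ok
  c1: data parity 0, sent cp 1 → mismatch
  c2: data parity 0, sent cp 0 → ok
  c3: data parity 0, sent cp 0 → ok
Exactly one row (r0) and one column (c1) fail → the flipped bit is at their intersection.

row 0, column 1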